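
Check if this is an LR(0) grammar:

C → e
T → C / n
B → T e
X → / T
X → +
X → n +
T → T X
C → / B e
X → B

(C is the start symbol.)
Augment with C' → C and build the canonical LR(0) collection (I0 = CLOSURE({[C' → . C]}), then GOTO on every symbol after a dot until no new states appear). It has 18 states:
  I0: { [C → . / B e], [C → . e], [C' → . C] }  — shift
  I1: { [B → . T e], [C → . / B e], [C → . e], [C → / . B e], [T → . C / n], [T → . T X] }  — shift
  I2: { [C' → C .] }  — accept
  I3: { [C → e .] }  — reduce
  I4: { [C → / B . e] }  — shift
  I5: { [T → C . / n] }  — shift
  I6: { [B → . T e], [B → T . e], [C → . / B e], [C → . e], [T → . C / n], [T → . T X], [T → T . X], [X → . +], [X → . / T], [X → . B], [X → . n +] }  — shift
  I7: { [X → + .] }  — reduce
  I8: { [B → . T e], [C → . / B e], [C → . e], [C → / . B e], [T → . C / n], [T → . T X], [X → / . T] }  — shift
  I9: { [X → B .] }  — reduce
  I10: { [T → T X .] }  — reduce
  I11: { [B → T e .], [C → e .] }  — 2 reduces
  I12: { [X → n . +] }  — shift
  I13: { [X → n + .] }  — reduce
  I14: { [B → . T e], [B → T . e], [C → . / B e], [C → . e], [T → . C / n], [T → . T X], [T → T . X], [X → . +], [X → . / T], [X → . B], [X → . n +], [X → / T .] }  — shift, reduce
  I15: { [T → C / . n] }  — shift
  I16: { [T → C / n .] }  — reduce
  I17: { [C → / B e .] }  — reduce

Conflict in state I11:
  Reduce-reduce conflict: [B → T e .] and [C → e .]
So the grammar is NOT LR(0).

Answer: No. Reduce-reduce conflict: [B → T e .] and [C → e .]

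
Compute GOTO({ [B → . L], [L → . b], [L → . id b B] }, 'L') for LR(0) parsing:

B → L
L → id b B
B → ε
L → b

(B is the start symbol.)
{ [B → L .] }

GOTO(I, 'L') = CLOSURE({ [A → αX.β] : [A → α.Xβ] ∈ I, X = 'L' })

Items with dot before 'L', with the dot advanced:
  [B → . L] → [B → L .]
Closure adds nothing (no advanced item has the dot before a non-terminal).

GOTO = { [B → L .] }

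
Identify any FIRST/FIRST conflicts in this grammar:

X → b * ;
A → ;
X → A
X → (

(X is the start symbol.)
No FIRST/FIRST conflicts.

FIRST sets of the non-terminals at (or reachable through a nullable prefix from) the front of some alternative:
  FIRST(A) = { ';' }

Productions for X:
  X → b * ;: FIRST = { 'b' }
  X → A: FIRST = { ';' }
  X → (: FIRST = { '(' }
A has only one production, so no FIRST/FIRST conflict is possible there.

All alternatives of each non-terminal have pairwise disjoint FIRST sets.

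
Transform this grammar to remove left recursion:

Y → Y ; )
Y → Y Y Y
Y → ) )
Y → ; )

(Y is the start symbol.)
Y → ) ) Y'
Y → ; ) Y'
Y' → ; ) Y'
Y' → Y Y Y'
Y' → ε

Y is directly left-recursive. The standard transformation for
  A → A α₁ | ... | A α_m | β₁ | ... | β_n
is
  A  → β₁ A' | ... | β_n A'
  A' → α₁ A' | ... | α_m A' | ε

Y → ) ) becomes Y → ) ) Y'
Y → ; ) becomes Y → ; ) Y'
Y → Y ; ) becomes Y' → ; ) Y'
Y → Y Y Y becomes Y' → Y Y Y'
Add Y' → ε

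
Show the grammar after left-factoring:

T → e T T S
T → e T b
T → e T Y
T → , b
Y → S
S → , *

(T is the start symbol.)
T → e T T'
T' → T S
T' → b
T' → Y
T → , b
Y → S
S → , *

Left-factoring transforms A → αβ₁ | αβ₂ into A → αA' and A' → β₁ | β₂
(α is the longest common prefix among the alternatives). Repeat until
no nonterminal has two alternatives with a common prefix.

Round 1: T has alternatives sharing prefix 'e T'. Introduce T': T → e T T'
  Add: T' → T S
  Add: T' → b
  Add: T' → Y

No remaining common prefixes — done.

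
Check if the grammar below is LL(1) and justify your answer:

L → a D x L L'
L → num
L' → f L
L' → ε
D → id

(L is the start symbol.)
A grammar is LL(1) if for each non-terminal N with multiple productions, the predict sets of those productions are pairwise disjoint, where PREDICT(N → α) = (FIRST(α) \ {ε}) ∪ (FOLLOW(N) if α ⇒* ε).

Relevant sets:
  FOLLOW(L') = { $, 'f' }

For L:
  PREDICT(L → a D x L L') = { 'a' }
  PREDICT(L → num) = { 'num' }
For L':
  PREDICT(L' → f L) = { 'f' }
  PREDICT(L' → ε) = { $, 'f' }
D has a single production, so nothing to check there.

Conflict found: Predict set conflict for L': { 'f' }
The grammar is NOT LL(1).

Answer: No. Predict set conflict for L': { 'f' }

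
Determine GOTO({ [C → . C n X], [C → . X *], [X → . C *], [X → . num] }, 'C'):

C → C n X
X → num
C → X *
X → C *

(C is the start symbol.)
GOTO(I, 'C') = CLOSURE({ [A → αX.β] : [A → α.Xβ] ∈ I, X = 'C' })

Items with dot before 'C', with the dot advanced:
  [C → . C n X] → [C → C . n X]
  [X → . C *] → [X → C . *]
Closure adds nothing (no advanced item has the dot before a non-terminal).

GOTO = { [C → C . n X], [X → C . *] }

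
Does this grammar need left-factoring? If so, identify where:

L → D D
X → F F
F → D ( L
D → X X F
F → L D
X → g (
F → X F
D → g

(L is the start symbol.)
No, left-factoring is not needed

Left-factoring is needed when two productions for the same non-terminal
share a common prefix on the right-hand side.

Productions for X:
  X → F F
  X → g (
Productions for F:
  F → D ( L
  F → L D
  F → X F
Productions for D:
  D → X X F
  D → g

No common prefixes found.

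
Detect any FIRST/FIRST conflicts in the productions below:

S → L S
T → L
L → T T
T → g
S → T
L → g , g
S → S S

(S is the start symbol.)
A FIRST/FIRST conflict occurs when two productions N → α and N → β for the same non-terminal have FIRST(α) ∩ FIRST(β) ≠ ∅ (with ε ∈ FIRST of a nullable right-hand side, so two nullable alternatives also conflict).

FIRST sets of the non-terminals at (or reachable through a nullable prefix from) the front of some alternative:
  FIRST(L) = { 'g' }
  FIRST(T) = { 'g' }
  FIRST(S) = { 'g' }

Productions for S:
  S → L S: FIRST = { 'g' }
  S → T: FIRST = { 'g' }
  S → S S: FIRST = { 'g' }
Productions for T:
  T → L: FIRST = { 'g' }
  T → g: FIRST = { 'g' }
Productions for L:
  L → T T: FIRST = { 'g' }
  L → g , g: FIRST = { 'g' }

Conflict for S: S → L S and S → T
  Overlap: { 'g' }
Conflict for S: S → L S and S → S S
  Overlap: { 'g' }
Conflict for S: S → T and S → S S
  Overlap: { 'g' }
Conflict for T: T → L and T → g
  Overlap: { 'g' }
Conflict for L: L → T T and L → g , g
  Overlap: { 'g' }

Answer: Yes. S → L S / S → T on { 'g' }; S → L S / S → S S on { 'g' }; S → T / S → S S on { 'g' }; T → L / T → g on { 'g' }; L → T T / L → g ',' g on { 'g' }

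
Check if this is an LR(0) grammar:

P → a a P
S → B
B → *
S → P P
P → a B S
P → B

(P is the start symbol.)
Augment with P' → P and build the canonical LR(0) collection (I0 = CLOSURE({[P' → . P]}), then GOTO on every symbol after a dot until no new states appear). It has 12 states:
  I0: { [B → . *], [P → . B], [P → . a B S], [P → . a a P], [P' → . P] }  — shift
  I1: { [B → * .] }  — reduce
  I2: { [P → B .] }  — reduce
  I3: { [P' → P .] }  — accept
  I4: { [B → . *], [P → a . B S], [P → a . a P] }  — shift
  I5: { [B → . *], [P → . B], [P → . a B S], [P → . a a P], [P → a B . S], [S → . B], [S → . P P] }  — shift
  I6: { [B → . *], [P → . B], [P → . a B S], [P → . a a P], [P → a a . P] }  — shift
  I7: { [P → a a P .] }  — reduce
  I8: { [P → B .], [S → B .] }  — 2 reduces
  I9: { [B → . *], [P → . B], [P → . a B S], [P → . a a P], [S → P . P] }  — shift
  I10: { [P → a B S .] }  — reduce
  I11: { [S → P P .] }  — reduce

Conflict in state I8:
  Reduce-reduce conflict: [P → B .] and [S → B .]
So the grammar is NOT LR(0).

Answer: No. Reduce-reduce conflict: [P → B .] and [S → B .]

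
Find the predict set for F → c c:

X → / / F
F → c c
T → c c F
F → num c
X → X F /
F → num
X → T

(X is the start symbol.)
{ 'c' }

PREDICT(F → c c) = (FIRST(RHS) \ {ε}) ∪ (FOLLOW(F) if ε ∈ FIRST(RHS), i.e. RHS ⇒* ε)
FIRST(c c) = { 'c' }
ε ∉ FIRST(c c), so FOLLOW(F) is not added.
PREDICT(F → c c) = { 'c' }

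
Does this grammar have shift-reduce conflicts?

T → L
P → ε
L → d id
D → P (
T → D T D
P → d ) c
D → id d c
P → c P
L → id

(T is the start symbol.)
Augment with T' → T and build the canonical LR(0) collection (I0 = CLOSURE({[T' → . T]}), then GOTO on every symbol after a dot until no new states appear). It has 19 states:
  I0: { [D → . P (], [D → . id d c], [L → . d id], [L → . id], [P → . c P], [P → . d ) c], [P → .], [T → . D T D], [T → . L], [T' → . T] }  — shift, reduce
  I1: { [D → . P (], [D → . id d c], [L → . d id], [L → . id], [P → . c P], [P → . d ) c], [P → .], [T → . D T D], [T → . L], [T → D . T D] }  — shift, reduce
  I2: { [T → L .] }  — reduce
  I3: { [D → P . (] }  — shift
  I4: { [T' → T .] }  — accept
  I5: { [P → . c P], [P → . d ) c], [P → .], [P → c . P] }  — shift, reduce
  I6: { [L → d . id], [P → d . ) c] }  — shift
  I7: { [D → id . d c], [L → id .] }  — shift, reduce
  I8: { [D → id d . c] }  — shift
  I9: { [D → id d c .] }  — reduce
  I10: { [P → d ) . c] }  — shift
  I11: { [L → d id .] }  — reduce
  I12: { [P → d ) c .] }  — reduce
  I13: { [P → c P .] }  — reduce
  I14: { [P → d . ) c] }  — shift
  I15: { [D → P ( .] }  — reduce
  I16: { [D → . P (], [D → . id d c], [P → . c P], [P → . d ) c], [P → .], [T → D T . D] }  — shift, reduce
  I17: { [T → D T D .] }  — reduce
  I18: { [D → id . d c] }  — shift

I0 contains reduce item [P → .] and shift items [D → . id d c], [L → . d id], [L → . id], [P → . c P], [P → . d ) c] — shift-reduce conflict.
I1 contains reduce item [P → .] and shift items [D → . id d c], [L → . d id], [L → . id], [P → . c P], [P → . d ) c] — shift-reduce conflict.
I5 contains reduce item [P → .] and shift items [P → . c P], [P → . d ) c] — shift-reduce conflict.
I7 contains reduce item [L → id .] and shift item [D → id . d c] — shift-reduce conflict.
I16 contains reduce item [P → .] and shift items [D → . id d c], [P → . c P], [P → . d ) c] — shift-reduce conflict.

Answer: Yes — I0: [P → .] vs [D → . id d c]; I1: [P → .] vs [D → . id d c]; I5: [P → .] vs [P → . c P]; I7: [L → id .] vs [D → id . d c]; I16: [P → .] vs [D → . id d c]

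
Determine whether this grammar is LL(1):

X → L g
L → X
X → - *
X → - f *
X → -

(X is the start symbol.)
No. Predict set conflict for X: { '-' }

A grammar is LL(1) if for each non-terminal N with multiple productions, the predict sets of those productions are pairwise disjoint, where PREDICT(N → α) = (FIRST(α) \ {ε}) ∪ (FOLLOW(N) if α ⇒* ε).

Relevant sets:
  FIRST(L) = { '-' }

For X:
  PREDICT(X → L g) = { '-' }
  PREDICT(X → '-' '*') = { '-' }
  PREDICT(X → '-' f '*') = { '-' }
  PREDICT(X → '-') = { '-' }
L has a single production, so nothing to check there.

Conflict found: Predict set conflict for X: { '-' }
The grammar is NOT LL(1).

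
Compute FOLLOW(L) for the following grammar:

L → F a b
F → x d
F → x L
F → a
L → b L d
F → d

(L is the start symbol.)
{ $, 'a', 'd' }

To compute FOLLOW(L), find every occurrence of L on a right-hand side N → α L β: add FIRST(β) \ {ε}, and if β is empty or nullable also add FOLLOW(N). Iterate to a fixed point.

L is the start symbol, so $ ∈ FOLLOW(L).
In F → x L: L is at the end, add FOLLOW(F)
In L → b L d: L is followed by d, add FIRST(d) \ {ε} = { 'd' }

The FOLLOW sets referred to above (computed the same way, to a fixed point):
  FOLLOW(F) = { 'a' }

Taking the union: FOLLOW(L) = { $, 'a', 'd' }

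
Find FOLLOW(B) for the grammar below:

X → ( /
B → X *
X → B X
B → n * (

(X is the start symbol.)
In X → B X: B is followed by X, add FIRST(X) \ {ε} = { '(', 'n' }

Taking the union: FOLLOW(B) = { '(', 'n' }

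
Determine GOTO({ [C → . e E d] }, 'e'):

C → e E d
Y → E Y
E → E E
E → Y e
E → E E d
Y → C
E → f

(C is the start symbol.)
{ [C → . e E d], [C → e . E d], [E → . E E d], [E → . E E], [E → . Y e], [E → . f], [Y → . C], [Y → . E Y] }

GOTO(I, 'e') = CLOSURE({ [A → αX.β] : [A → α.Xβ] ∈ I, X = 'e' })

Items with dot before 'e', with the dot advanced:
  [C → . e E d] → [C → e . E d]
Closure of the advanced items:
  [C → e . E d] has the dot before E: add [E → . E E], [E → . Y e], [E → . E E d], [E → . f]
  [E → . Y e] has the dot before Y: add [Y → . E Y], [Y → . C]
  [Y → . C] has the dot before C: add [C → . e E d]

GOTO = { [C → . e E d], [C → e . E d], [E → . E E d], [E → . E E], [E → . Y e], [E → . f], [Y → . C], [Y → . E Y] }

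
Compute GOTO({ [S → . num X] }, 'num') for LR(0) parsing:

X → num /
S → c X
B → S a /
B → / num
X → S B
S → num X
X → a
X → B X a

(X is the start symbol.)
GOTO(I, 'num') = CLOSURE({ [A → αX.β] : [A → α.Xβ] ∈ I, X = 'num' })

Items with dot before 'num', with the dot advanced:
  [S → . num X] → [S → num . X]
Closure of the advanced items:
  [S → num . X] has the dot before X: add [X → . num /], [X → . S B], [X → . a], [X → . B X a]
  [X → . S B] has the dot before S: add [S → . c X], [S → . num X]
  [X → . B X a] has the dot before B: add [B → . S a /], [B → . / num]

GOTO = { [B → . / num], [B → . S a /], [S → . c X], [S → . num X], [S → num . X], [X → . B X a], [X → . S B], [X → . a], [X → . num /] }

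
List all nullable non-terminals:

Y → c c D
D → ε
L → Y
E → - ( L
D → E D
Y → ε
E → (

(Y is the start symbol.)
ε-productions: D → ε, Y → ε
So D, Y are immediately nullable.
L → Y: every symbol on the right is nullable, so L is nullable too.
No further non-terminal can be added: every production for the remaining non-terminals contains a terminal or a non-nullable non-terminal.
Nullable = { 'D', 'L', 'Y' }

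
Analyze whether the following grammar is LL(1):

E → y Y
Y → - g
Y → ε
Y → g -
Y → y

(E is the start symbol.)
Yes, the grammar is LL(1).

Relevant sets:
  FOLLOW(Y) = { $ }

For Y:
  PREDICT(Y → '-' g) = { '-' }
  PREDICT(Y → ε) = { $ }
  PREDICT(Y → g '-') = { 'g' }
  PREDICT(Y → y) = { 'y' }
E has a single production, so nothing to check there.

All predict sets are disjoint. The grammar IS LL(1).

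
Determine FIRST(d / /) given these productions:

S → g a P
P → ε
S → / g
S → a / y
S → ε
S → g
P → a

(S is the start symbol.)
To compute FIRST(d / /), process the symbols left to right:
Symbol d is a terminal. Add 'd' and stop.
FIRST(d / /) = { 'd' }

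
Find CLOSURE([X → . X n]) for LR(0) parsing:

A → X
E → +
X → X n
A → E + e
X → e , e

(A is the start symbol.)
To compute CLOSURE, for each item [A → α.Bβ] where B is a non-terminal, add [B → .γ] for all productions B → γ; repeat for the newly added items until nothing changes.

Start with: [X → . X n]
  [X → . X n] has the dot before X: add [X → . e , e]
No further items can be added.

CLOSURE = { [X → . X n], [X → . e , e] }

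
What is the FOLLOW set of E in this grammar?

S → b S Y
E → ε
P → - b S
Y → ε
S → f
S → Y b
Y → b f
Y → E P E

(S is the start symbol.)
{ $, '-', 'b' }

In Y → E P E: E is followed by P E, add FIRST(P E) \ {ε} = { '-' }
In Y → E P E: E is at the end, add FOLLOW(Y)

The FOLLOW sets referred to above (computed the same way, to a fixed point):
  FOLLOW(Y) = { $, '-', 'b' }

Taking the union: FOLLOW(E) = { $, '-', 'b' }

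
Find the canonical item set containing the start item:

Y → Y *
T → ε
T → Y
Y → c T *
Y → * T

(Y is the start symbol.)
First, augment the grammar with Y' → Y
I₀ = CLOSURE({ [Y' → . Y] }):
  [Y' → . Y] has the dot before Y: add [Y → . Y *], [Y → . c T *], [Y → . * T]
No further items can be added.

I₀ = { [Y → . * T], [Y → . Y *], [Y → . c T *], [Y' → . Y] }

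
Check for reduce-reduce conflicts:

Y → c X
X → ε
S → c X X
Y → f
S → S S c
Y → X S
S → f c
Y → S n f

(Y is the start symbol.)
Augment with Y' → Y and build the canonical LR(0) collection (I0 = CLOSURE({[Y' → . Y]}), then GOTO on every symbol after a dot until no new states appear). It has 17 states:
  I0: { [S → . S S c], [S → . c X X], [S → . f c], [X → .], [Y → . S n f], [Y → . X S], [Y → . c X], [Y → . f], [Y' → . Y] }  — shift, reduce
  I1: { [S → . S S c], [S → . c X X], [S → . f c], [S → S . S c], [Y → S . n f] }  — shift
  I2: { [S → . S S c], [S → . c X X], [S → . f c], [Y → X . S] }  — shift
  I3: { [Y' → Y .] }  — accept
  I4: { [S → c . X X], [X → .], [Y → c . X] }  — reduce
  I5: { [S → f . c], [Y → f .] }  — shift, reduce
  I6: { [S → f c .] }  — reduce
  I7: { [S → c X . X], [X → .], [Y → c X .] }  — 2 reduces
  I8: { [S → c X X .] }  — reduce
  I9: { [S → . S S c], [S → . c X X], [S → . f c], [S → S . S c], [Y → X S .] }  — shift, reduce
  I10: { [S → c . X X], [X → .] }  — reduce
  I11: { [S → f . c] }  — shift
  I12: { [S → c X . X], [X → .] }  — reduce
  I13: { [S → . S S c], [S → . c X X], [S → . f c], [S → S . S c], [S → S S . c] }  — shift
  I14: { [S → S S c .], [S → c . X X], [X → .] }  — 2 reduces
  I15: { [Y → S n . f] }  — shift
  I16: { [Y → S n f .] }  — reduce

I7 contains complete items [X → .], [Y → c X .] — reduce-reduce conflict.
I14 contains complete items [S → S S c .], [X → .] — reduce-reduce conflict.

Answer: Yes — I7: [X → .] vs [Y → c X .]; I14: [S → S S c .] vs [X → .]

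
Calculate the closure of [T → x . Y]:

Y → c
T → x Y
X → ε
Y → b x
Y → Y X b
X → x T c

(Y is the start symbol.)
{ [T → x . Y], [Y → . Y X b], [Y → . b x], [Y → . c] }

To compute CLOSURE, for each item [A → α.Bβ] where B is a non-terminal, add [B → .γ] for all productions B → γ; repeat for the newly added items until nothing changes.

Start with: [T → x . Y]
  [T → x . Y] has the dot before Y: add [Y → . c], [Y → . b x], [Y → . Y X b]
No further items can be added.

CLOSURE = { [T → x . Y], [Y → . Y X b], [Y → . b x], [Y → . c] }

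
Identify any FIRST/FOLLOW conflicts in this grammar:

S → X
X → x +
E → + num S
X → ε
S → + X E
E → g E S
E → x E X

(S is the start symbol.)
Yes. S → '+' X E with FOLLOW(S) on { '+' }; X → x '+' with FOLLOW(X) on { 'x' }

A FIRST/FOLLOW conflict occurs when a non-terminal N has a nullable alternative N → β (β ⇒* ε) and another alternative N → α with FIRST(α) ∩ FOLLOW(N) ≠ ∅: on such a lookahead the parser cannot decide between expanding α and letting N vanish via β.

Nullable non-terminals: S, X.
FIRST sets used below: FIRST(X) = { 'x', ε }

S: nullable alternative(s) S → X; FOLLOW(S) = { $, '+', 'x' }
  S → X: FIRST \ {ε} = { 'x' } — this is the only nullable alternative, skip
  S → + X E: FIRST \ {ε} = { '+' } — overlaps FOLLOW(S) on { '+' }: CONFLICT

X: nullable alternative(s) X → ε; FOLLOW(X) = { $, '+', 'g', 'x' }
  X → x +: FIRST \ {ε} = { 'x' } — overlaps FOLLOW(X) on { 'x' }: CONFLICT
  X → ε: FIRST \ {ε} = { } — this is the only nullable alternative, skip

E has no nullable alternative, so no FIRST/FOLLOW check is needed there.

So the grammar has 2 FIRST/FOLLOW conflicts (marked CONFLICT above).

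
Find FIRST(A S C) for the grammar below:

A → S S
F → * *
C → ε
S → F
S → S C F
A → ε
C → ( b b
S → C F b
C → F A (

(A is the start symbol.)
FIRST sets of the non-terminals involved (from the grammar, by fixed-point iteration):
  FIRST(A) = { '(', '*', ε }
  FIRST(S) = { '(', '*' }

To compute FIRST(A S C), process the symbols left to right:
Symbol A is a non-terminal. Add FIRST(A) \ {ε} = { '(', '*' }
A is nullable (ε ∈ FIRST(A)), continue to the next symbol.
Symbol S is a non-terminal. Add FIRST(S) \ {ε} = { '(', '*' }
S is not nullable (ε ∉ FIRST(S)), so stop here.
FIRST(A S C) = { '(', '*' }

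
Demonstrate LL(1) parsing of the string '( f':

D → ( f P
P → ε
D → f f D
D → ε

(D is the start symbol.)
LL(1) parsing maintains a stack (initially the start symbol over $) and the input. At each step: if the stack top is a terminal, match it against the current input token; if it is a non-terminal N, replace it with the RHS of M[N, lookahead] (the unique production whose predict set contains the lookahead).

Stack is shown with the top on the left.

Stack    Input  Action
----------------------
D $      ( f $  output D → ( f P
( f P $  ( f $  match '('
f P $    f $    match 'f'
P $      $      output P → ε
$        $      accept

The string is accepted.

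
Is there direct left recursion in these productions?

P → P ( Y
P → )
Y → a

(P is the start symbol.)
Direct left recursion occurs when N → N α for some non-terminal N (the right-hand side begins with the left-hand side itself).

P → P ( Y: LEFT RECURSIVE (starts with P)
P → ): starts with ')'
Y → a: starts with a

The grammar has direct left recursion on: P.

Answer: Yes, P is left-recursive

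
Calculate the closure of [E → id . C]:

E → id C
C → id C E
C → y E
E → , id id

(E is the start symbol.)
{ [C → . id C E], [C → . y E], [E → id . C] }

Start with: [E → id . C]
  [E → id . C] has the dot before C: add [C → . id C E], [C → . y E]
No further items can be added.

CLOSURE = { [C → . id C E], [C → . y E], [E → id . C] }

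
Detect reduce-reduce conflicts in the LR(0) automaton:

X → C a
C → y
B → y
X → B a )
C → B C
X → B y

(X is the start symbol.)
Yes — I4: [B → y .] vs [C → y .]; I9: [B → y .] vs [C → y .]

Augment with X' → X and build the canonical LR(0) collection (I0 = CLOSURE({[X' → . X]}), then GOTO on every symbol after a dot until no new states appear). It has 11 states:
  I0: { [B → . y], [C → . B C], [C → . y], [X → . B a )], [X → . B y], [X → . C a], [X' → . X] }  — shift
  I1: { [B → . y], [C → . B C], [C → . y], [C → B . C], [X → B . a )], [X → B . y] }  — shift
  I2: { [X → C . a] }  — shift
  I3: { [X' → X .] }  — accept
  I4: { [B → y .], [C → y .] }  — 2 reduces
  I5: { [X → C a .] }  — reduce
  I6: { [B → . y], [C → . B C], [C → . y], [C → B . C] }  — shift
  I7: { [C → B C .] }  — reduce
  I8: { [X → B a . )] }  — shift
  I9: { [B → y .], [C → y .], [X → B y .] }  — 3 reduces
  I10: { [X → B a ) .] }  — reduce

I4 contains complete items [B → y .], [C → y .] — reduce-reduce conflict.
I9 contains complete items [B → y .], [C → y .], [X → B y .] — reduce-reduce conflict.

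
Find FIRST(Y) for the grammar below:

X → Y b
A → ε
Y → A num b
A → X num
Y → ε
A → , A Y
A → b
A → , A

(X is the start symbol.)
FIRST sets of the other non-terminals involved (by the same procedure, iterated to a fixed point):
  FIRST(A) = { ',', 'b', 'num', ε }

From Y → A num b:
  - A is a non-terminal: add FIRST(A) \ {ε} = { ',', 'b', 'num' }
    A is nullable, so continue to the next symbol
  - num is a terminal: add 'num' and stop
From Y → ε:
  - ε-production, so ε ∈ FIRST(Y)

Collecting: FIRST(Y) = { ',', 'b', 'num', ε }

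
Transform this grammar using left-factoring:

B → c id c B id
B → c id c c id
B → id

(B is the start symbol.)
B → c id c B'
B' → B id
B' → c id
B → id

Left-factoring transforms A → αβ₁ | αβ₂ into A → αA' and A' → β₁ | β₂
(α is the longest common prefix among the alternatives). Repeat until
no nonterminal has two alternatives with a common prefix.

Round 1: B has alternatives sharing prefix 'c id c'. Introduce B': B → c id c B'
  Add: B' → B id
  Add: B' → c id

No remaining common prefixes — done.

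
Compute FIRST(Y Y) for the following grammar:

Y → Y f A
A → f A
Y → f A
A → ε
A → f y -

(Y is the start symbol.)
{ 'f' }

FIRST sets of the non-terminals involved (from the grammar, by fixed-point iteration):
  FIRST(Y) = { 'f' }

To compute FIRST(Y Y), process the symbols left to right:
Symbol Y is a non-terminal. Add FIRST(Y) \ {ε} = { 'f' }
Y is not nullable (ε ∉ FIRST(Y)), so stop here.
FIRST(Y Y) = { 'f' }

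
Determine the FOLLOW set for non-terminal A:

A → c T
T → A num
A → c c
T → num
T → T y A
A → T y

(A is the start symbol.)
{ $, 'num', 'y' }

A is the start symbol, so $ ∈ FOLLOW(A).
In T → A num: A is followed by num, add FIRST(num) \ {ε} = { 'num' }
In T → T y A: A is at the end, add FOLLOW(T)

The FOLLOW sets referred to above (computed the same way, to a fixed point):
  FOLLOW(T) = { $, 'num', 'y' }

Taking the union: FOLLOW(A) = { $, 'num', 'y' }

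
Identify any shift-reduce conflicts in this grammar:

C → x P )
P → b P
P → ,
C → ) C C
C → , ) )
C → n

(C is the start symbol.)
Augment with C' → C and build the canonical LR(0) collection (I0 = CLOSURE({[C' → . C]}), then GOTO on every symbol after a dot until no new states appear). It has 15 states:
  I0: { [C → . ) C C], [C → . , ) )], [C → . n], [C → . x P )], [C' → . C] }  — shift
  I1: { [C → ) . C C], [C → . ) C C], [C → . , ) )], [C → . n], [C → . x P )] }  — shift
  I2: { [C → , . ) )] }  — shift
  I3: { [C' → C .] }  — accept
  I4: { [C → n .] }  — reduce
  I5: { [C → x . P )], [P → . ,], [P → . b P] }  — shift
  I6: { [P → , .] }  — reduce
  I7: { [C → x P . )] }  — shift
  I8: { [P → . ,], [P → . b P], [P → b . P] }  — shift
  I9: { [P → b P .] }  — reduce
  I10: { [C → x P ) .] }  — reduce
  I11: { [C → , ) . )] }  — shift
  I12: { [C → , ) ) .] }  — reduce
  I13: { [C → ) C . C], [C → . ) C C], [C → . , ) )], [C → . n], [C → . x P )] }  — shift
  I14: { [C → ) C C .] }  — reduce

No state contains both a complete item and a shift item.

Answer: No shift-reduce conflicts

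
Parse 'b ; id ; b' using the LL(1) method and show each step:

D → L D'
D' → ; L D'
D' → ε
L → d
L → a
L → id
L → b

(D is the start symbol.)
Stack is shown with the top on the left.

Stack     Input         Action
------------------------------
D $       b ; id ; b $  output D → L D'
L D' $    b ; id ; b $  output L → b
b D' $    b ; id ; b $  match 'b'
D' $      ; id ; b $    output D' → ; L D'
; L D' $  ; id ; b $    match ';'
L D' $    id ; b $      output L → id
id D' $   id ; b $      match 'id'
D' $      ; b $         output D' → ; L D'
; L D' $  ; b $         match ';'
L D' $    b $           output L → b
b D' $    b $           match 'b'
D' $      $             output D' → ε
$         $             accept

The string is accepted.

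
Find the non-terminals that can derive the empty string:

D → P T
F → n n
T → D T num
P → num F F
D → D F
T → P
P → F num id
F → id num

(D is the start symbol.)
There are no ε-productions, so no non-terminal can derive ε.
No non-terminals are nullable.

Answer: None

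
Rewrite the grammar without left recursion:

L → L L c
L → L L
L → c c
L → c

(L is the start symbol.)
L → c c L'
L → c L'
L' → L c L'
L' → L L'
L' → ε

L is directly left-recursive. The standard transformation for
  A → A α₁ | ... | A α_m | β₁ | ... | β_n
is
  A  → β₁ A' | ... | β_n A'
  A' → α₁ A' | ... | α_m A' | ε

L → c c becomes L → c c L'
L → c becomes L → c L'
L → L L c becomes L' → L c L'
L → L L becomes L' → L L'
Add L' → ε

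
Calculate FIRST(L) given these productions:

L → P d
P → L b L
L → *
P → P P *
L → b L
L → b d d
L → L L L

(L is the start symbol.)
{ '*', 'b' }

To compute FIRST(L), examine every production with L on the left-hand side, reading each right-hand side left to right until a non-nullable symbol is reached.

FIRST sets of the other non-terminals involved (by the same procedure, iterated to a fixed point):
  FIRST(P) = { '*', 'b' }

From L → P d:
  - P is a non-terminal: add FIRST(P) \ {ε} = { '*', 'b' }
    P is not nullable, so stop
From L → *:
  - '*' is a terminal: add '*' and stop
From L → b L:
  - b is a terminal: add 'b' and stop
From L → b d d:
  - b is a terminal: add 'b' and stop
From L → L L L:
  - L is the symbol being defined: contributes nothing new
    L is not nullable, so stop

Collecting: FIRST(L) = { '*', 'b' }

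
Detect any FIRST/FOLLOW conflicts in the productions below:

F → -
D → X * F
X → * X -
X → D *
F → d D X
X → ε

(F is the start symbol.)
Yes. X → '*' X '-' with FOLLOW(X) on { '*' }; X → D '*' with FOLLOW(X) on { '*' }

Nullable non-terminals: X.
FIRST sets used below: FIRST(D) = { '*' }

X: nullable alternative(s) X → ε; FOLLOW(X) = { $, '*', '-' }
  X → * X -: FIRST \ {ε} = { '*' } — overlaps FOLLOW(X) on { '*' }: CONFLICT
  X → D *: FIRST \ {ε} = { '*' } — overlaps FOLLOW(X) on { '*' }: CONFLICT
  X → ε: FIRST \ {ε} = { } — this is the only nullable alternative, skip

D, F have no nullable alternative, so no FIRST/FOLLOW check is needed there.

So the grammar has 2 FIRST/FOLLOW conflicts (marked CONFLICT above).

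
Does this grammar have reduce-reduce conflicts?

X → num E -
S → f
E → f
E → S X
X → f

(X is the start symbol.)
Yes — I6: [E → f .] vs [S → f .]

Augment with X' → X and build the canonical LR(0) collection (I0 = CLOSURE({[X' → . X]}), then GOTO on every symbol after a dot until no new states appear). It has 9 states:
  I0: { [X → . f], [X → . num E -], [X' → . X] }  — shift
  I1: { [X' → X .] }  — accept
  I2: { [X → f .] }  — reduce
  I3: { [E → . S X], [E → . f], [S → . f], [X → num . E -] }  — shift
  I4: { [X → num E . -] }  — shift
  I5: { [E → S . X], [X → . f], [X → . num E -] }  — shift
  I6: { [E → f .], [S → f .] }  — 2 reduces
  I7: { [E → S X .] }  — reduce
  I8: { [X → num E - .] }  — reduce

I6 contains complete items [E → f .], [S → f .] — reduce-reduce conflict.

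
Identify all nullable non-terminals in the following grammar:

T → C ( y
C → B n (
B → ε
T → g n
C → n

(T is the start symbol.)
ε-productions: B → ε
So B is immediately nullable.
No further non-terminal can be added: every production for the remaining non-terminals contains a terminal or a non-nullable non-terminal.
Nullable = { 'B' }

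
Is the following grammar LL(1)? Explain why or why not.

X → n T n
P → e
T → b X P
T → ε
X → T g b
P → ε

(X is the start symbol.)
A grammar is LL(1) if for each non-terminal N with multiple productions, the predict sets of those productions are pairwise disjoint, where PREDICT(N → α) = (FIRST(α) \ {ε}) ∪ (FOLLOW(N) if α ⇒* ε).

Relevant sets:
  FIRST(T) = { 'b', ε }
  FOLLOW(P) = { 'g', 'n' }
  FOLLOW(T) = { 'g', 'n' }

For X:
  PREDICT(X → n T n) = { 'n' }
  PREDICT(X → T g b) = { 'b', 'g' }
For P:
  PREDICT(P → e) = { 'e' }
  PREDICT(P → ε) = { 'g', 'n' }
For T:
  PREDICT(T → b X P) = { 'b' }
  PREDICT(T → ε) = { 'g', 'n' }

All predict sets are disjoint. The grammar IS LL(1).

Answer: Yes, the grammar is LL(1).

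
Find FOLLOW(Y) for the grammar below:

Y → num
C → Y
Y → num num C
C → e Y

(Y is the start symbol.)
To compute FOLLOW(Y), find every occurrence of Y on a right-hand side N → α Y β: add FIRST(β) \ {ε}, and if β is empty or nullable also add FOLLOW(N). Iterate to a fixed point.

Y is the start symbol, so $ ∈ FOLLOW(Y).
In C → Y: Y is at the end, add FOLLOW(C)
In C → e Y: Y is at the end, add FOLLOW(C)

The FOLLOW sets referred to above (computed the same way, to a fixed point):
  FOLLOW(C) = { $ }

Taking the union: FOLLOW(Y) = { $ }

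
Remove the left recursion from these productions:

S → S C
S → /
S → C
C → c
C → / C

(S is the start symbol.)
S is directly left-recursive. The standard transformation for
  A → A α₁ | ... | A α_m | β₁ | ... | β_n
is
  A  → β₁ A' | ... | β_n A'
  A' → α₁ A' | ... | α_m A' | ε

S → / becomes S → / S'
S → C becomes S → C S'
S → S C becomes S' → C S'
Add S' → ε

Productions for other non-terminals are unchanged:
  C → c
  C → / C

Resulting grammar:
S → / S'
S → C S'
S' → C S'
S' → ε
C → c
C → / C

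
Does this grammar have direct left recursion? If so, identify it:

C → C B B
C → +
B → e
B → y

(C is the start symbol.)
Yes, C is left-recursive

Direct left recursion occurs when N → N α for some non-terminal N (the right-hand side begins with the left-hand side itself).

C → C B B: LEFT RECURSIVE (starts with C)
C → +: starts with '+'
B → e: starts with e
B → y: starts with y

The grammar has direct left recursion on: C.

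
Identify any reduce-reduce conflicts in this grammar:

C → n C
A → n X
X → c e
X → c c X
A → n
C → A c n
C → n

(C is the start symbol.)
A reduce-reduce conflict occurs when an LR(0) state has two complete items [A → α .] and [B → β .] — both call for a reduction, and with no lookahead the parser cannot choose between them.

Augment with C' → C and build the canonical LR(0) collection (I0 = CLOSURE({[C' → . C]}), then GOTO on every symbol after a dot until no new states appear). It has 12 states:
  I0: { [A → . n X], [A → . n], [C → . A c n], [C → . n C], [C → . n], [C' → . C] }  — shift
  I1: { [C → A . c n] }  — shift
  I2: { [C' → C .] }  — accept
  I3: { [A → . n X], [A → . n], [A → n . X], [A → n .], [C → . A c n], [C → . n C], [C → . n], [C → n . C], [C → n .], [X → . c c X], [X → . c e] }  — shift, 2 reduces
  I4: { [C → n C .] }  — reduce
  I5: { [A → n X .] }  — reduce
  I6: { [X → c . c X], [X → c . e] }  — shift
  I7: { [X → . c c X], [X → . c e], [X → c c . X] }  — shift
  I8: { [X → c e .] }  — reduce
  I9: { [X → c c X .] }  — reduce
  I10: { [C → A c . n] }  — shift
  I11: { [C → A c n .] }  — reduce

I3 contains complete items [A → n .], [C → n .] — reduce-reduce conflict.

Answer: Yes — I3: [A → n .] vs [C → n .]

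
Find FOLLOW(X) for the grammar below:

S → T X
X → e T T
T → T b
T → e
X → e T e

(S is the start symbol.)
{ $ }

To compute FOLLOW(X), find every occurrence of X on a right-hand side N → α X β: add FIRST(β) \ {ε}, and if β is empty or nullable also add FOLLOW(N). Iterate to a fixed point.

In S → T X: X is at the end, add FOLLOW(S)

The FOLLOW sets referred to above (computed the same way, to a fixed point):
  FOLLOW(S) = { $ }

Taking the union: FOLLOW(X) = { $ }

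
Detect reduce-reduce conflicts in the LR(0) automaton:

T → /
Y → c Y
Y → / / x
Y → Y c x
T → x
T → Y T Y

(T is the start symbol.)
Augment with T' → T and build the canonical LR(0) collection (I0 = CLOSURE({[T' → . T]}), then GOTO on every symbol after a dot until no new states appear). It has 15 states:
  I0: { [T → . /], [T → . Y T Y], [T → . x], [T' → . T], [Y → . / / x], [Y → . Y c x], [Y → . c Y] }  — shift
  I1: { [T → / .], [Y → / . / x] }  — shift, reduce
  I2: { [T' → T .] }  — accept
  I3: { [T → . /], [T → . Y T Y], [T → . x], [T → Y . T Y], [Y → . / / x], [Y → . Y c x], [Y → . c Y], [Y → Y . c x] }  — shift
  I4: { [Y → . / / x], [Y → . Y c x], [Y → . c Y], [Y → c . Y] }  — shift
  I5: { [T → x .] }  — reduce
  I6: { [Y → / . / x] }  — shift
  I7: { [Y → Y . c x], [Y → c Y .] }  — shift, reduce
  I8: { [Y → Y c . x] }  — shift
  I9: { [Y → Y c x .] }  — reduce
  I10: { [Y → / / . x] }  — shift
  I11: { [Y → / / x .] }  — reduce
  I12: { [T → Y T . Y], [Y → . / / x], [Y → . Y c x], [Y → . c Y] }  — shift
  I13: { [Y → . / / x], [Y → . Y c x], [Y → . c Y], [Y → Y c . x], [Y → c . Y] }  — shift
  I14: { [T → Y T Y .], [Y → Y . c x] }  — shift, reduce

No state contains more than one complete item.

Answer: No reduce-reduce conflicts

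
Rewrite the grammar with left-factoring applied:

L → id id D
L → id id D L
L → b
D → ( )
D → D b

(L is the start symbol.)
L → id id D L'
L' → ε
L' → L
L → b
D → ( )
D → D b

Left-factoring transforms A → αβ₁ | αβ₂ into A → αA' and A' → β₁ | β₂
(α is the longest common prefix among the alternatives). Repeat until
no nonterminal has two alternatives with a common prefix.

Round 1: L has alternatives sharing prefix 'id id D'. Introduce L': L → id id D L'
  Add: L' → ε
  Add: L' → L

No remaining common prefixes — done.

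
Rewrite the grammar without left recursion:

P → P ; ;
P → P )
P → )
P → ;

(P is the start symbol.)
P is directly left-recursive. The standard transformation for
  A → A α₁ | ... | A α_m | β₁ | ... | β_n
is
  A  → β₁ A' | ... | β_n A'
  A' → α₁ A' | ... | α_m A' | ε

P → ) becomes P → ) P'
P → ; becomes P → ; P'
P → P ; ; becomes P' → ; ; P'
P → P ) becomes P' → ) P'
Add P' → ε

Resulting grammar:
P → ) P'
P → ; P'
P' → ; ; P'
P' → ) P'
P' → ε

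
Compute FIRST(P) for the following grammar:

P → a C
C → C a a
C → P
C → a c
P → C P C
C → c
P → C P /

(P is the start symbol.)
{ 'a', 'c' }

To compute FIRST(P), examine every production with P on the left-hand side, reading each right-hand side left to right until a non-nullable symbol is reached.

FIRST sets of the other non-terminals involved (by the same procedure, iterated to a fixed point):
  FIRST(C) = { 'a', 'c' }

From P → a C:
  - a is a terminal: add 'a' and stop
From P → C P C:
  - C is a non-terminal: add FIRST(C) \ {ε} = { 'a', 'c' }
    C is not nullable, so stop
From P → C P /:
  - C is a non-terminal: add FIRST(C) \ {ε} = { 'a', 'c' }
    C is not nullable, so stop

Collecting: FIRST(P) = { 'a', 'c' }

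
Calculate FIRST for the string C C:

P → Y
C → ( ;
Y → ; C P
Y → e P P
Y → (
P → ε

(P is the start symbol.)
{ '(' }

FIRST sets of the non-terminals involved (from the grammar, by fixed-point iteration):
  FIRST(C) = { '(' }

To compute FIRST(C C), process the symbols left to right:
Symbol C is a non-terminal. Add FIRST(C) \ {ε} = { '(' }
C is not nullable (ε ∉ FIRST(C)), so stop here.
FIRST(C C) = { '(' }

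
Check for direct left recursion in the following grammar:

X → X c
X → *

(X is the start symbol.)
Direct left recursion occurs when N → N α for some non-terminal N (the right-hand side begins with the left-hand side itself).

X → X c: LEFT RECURSIVE (starts with X)
X → *: starts with '*'

The grammar has direct left recursion on: X.

Answer: Yes, X is left-recursive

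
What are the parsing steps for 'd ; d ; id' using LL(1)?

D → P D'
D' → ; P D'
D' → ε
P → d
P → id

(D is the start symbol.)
LL(1) parsing maintains a stack (initially the start symbol over $) and the input. At each step: if the stack top is a terminal, match it against the current input token; if it is a non-terminal N, replace it with the RHS of M[N, lookahead] (the unique production whose predict set contains the lookahead).

Stack is shown with the top on the left.

Stack     Input         Action
------------------------------
D $       d ; d ; id $  output D → P D'
P D' $    d ; d ; id $  output P → d
d D' $    d ; d ; id $  match 'd'
D' $      ; d ; id $    output D' → ; P D'
; P D' $  ; d ; id $    match ';'
P D' $    d ; id $      output P → d
d D' $    d ; id $      match 'd'
D' $      ; id $        output D' → ; P D'
; P D' $  ; id $        match ';'
P D' $    id $          output P → id
id D' $   id $          match 'id'
D' $      $             output D' → ε
$         $             accept

The string is accepted.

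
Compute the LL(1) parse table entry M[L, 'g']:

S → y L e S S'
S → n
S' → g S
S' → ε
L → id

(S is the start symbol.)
Empty (error entry)

To find M[L, 'g'], we find productions for L where 'g' is in the predict set (PREDICT(N → α) = (FIRST(α) \ {ε}) ∪ (FOLLOW(N) if α ⇒* ε)).

L → id: PREDICT = { 'id' }

M[L, 'g'] is empty (no production applies)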